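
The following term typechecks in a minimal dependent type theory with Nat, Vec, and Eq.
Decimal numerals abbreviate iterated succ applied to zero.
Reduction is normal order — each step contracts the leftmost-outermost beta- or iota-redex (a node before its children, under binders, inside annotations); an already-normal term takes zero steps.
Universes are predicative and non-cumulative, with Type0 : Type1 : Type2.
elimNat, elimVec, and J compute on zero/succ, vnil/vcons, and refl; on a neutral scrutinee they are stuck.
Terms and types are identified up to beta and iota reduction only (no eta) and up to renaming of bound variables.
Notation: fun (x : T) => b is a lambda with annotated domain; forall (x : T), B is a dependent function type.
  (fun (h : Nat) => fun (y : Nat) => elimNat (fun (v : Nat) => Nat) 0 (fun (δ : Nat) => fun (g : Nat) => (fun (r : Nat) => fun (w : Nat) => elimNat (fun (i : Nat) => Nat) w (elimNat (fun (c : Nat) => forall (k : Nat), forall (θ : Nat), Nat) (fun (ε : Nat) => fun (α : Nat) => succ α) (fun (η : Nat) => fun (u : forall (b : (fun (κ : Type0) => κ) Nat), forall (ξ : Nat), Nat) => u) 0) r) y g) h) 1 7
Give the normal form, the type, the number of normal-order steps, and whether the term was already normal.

resulting normal form:
  7
the term's type:
  Nat
steps to reach normal form (normal order): 37
already normal: no
first redex: a beta-redex


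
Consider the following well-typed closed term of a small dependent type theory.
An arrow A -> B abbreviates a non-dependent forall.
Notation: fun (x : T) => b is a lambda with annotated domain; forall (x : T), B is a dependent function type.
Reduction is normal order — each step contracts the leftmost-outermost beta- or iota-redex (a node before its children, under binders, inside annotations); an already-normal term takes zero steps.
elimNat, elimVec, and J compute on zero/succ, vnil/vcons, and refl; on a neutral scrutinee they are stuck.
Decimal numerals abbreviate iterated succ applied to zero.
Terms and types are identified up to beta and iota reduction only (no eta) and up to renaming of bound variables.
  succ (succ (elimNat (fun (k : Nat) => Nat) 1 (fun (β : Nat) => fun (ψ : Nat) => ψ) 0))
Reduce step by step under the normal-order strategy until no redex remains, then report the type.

normal-order reduction sequence:
  succ (succ (elimNat (fun (k : Nat) => Nat) 1 (fun (β : Nat) => fun (ψ : Nat) => ψ) 0))
  ~> 3
type:
  Nat


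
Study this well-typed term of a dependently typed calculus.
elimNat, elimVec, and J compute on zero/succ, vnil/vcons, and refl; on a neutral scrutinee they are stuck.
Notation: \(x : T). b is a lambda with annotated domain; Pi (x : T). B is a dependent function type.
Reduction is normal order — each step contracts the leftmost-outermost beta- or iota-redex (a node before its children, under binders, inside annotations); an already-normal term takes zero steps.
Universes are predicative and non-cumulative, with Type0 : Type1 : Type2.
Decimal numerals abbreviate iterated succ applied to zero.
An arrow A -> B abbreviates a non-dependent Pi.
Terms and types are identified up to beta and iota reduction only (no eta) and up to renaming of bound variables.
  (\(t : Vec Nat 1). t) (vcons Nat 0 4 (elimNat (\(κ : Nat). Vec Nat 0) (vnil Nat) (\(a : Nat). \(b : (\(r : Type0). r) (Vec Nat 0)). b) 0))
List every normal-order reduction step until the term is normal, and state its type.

normal-order reduction:
  (\(t : Vec Nat 1). t) (vcons Nat 0 4 (elimNat (\(κ : Nat). Vec Nat 0) (vnil Nat) (\(a : Nat). \(b : (\(r : Type0). r) (Vec Nat 0)). b) 0))
  ~> vcons Nat 0 4 (elimNat (\(t : Nat). Vec Nat 0) (vnil Nat) (\(κ : Nat). \(a : (\(b : Type0). b) (Vec Nat 0)). a) 0)
  ~> vcons Nat 0 4 (vnil Nat)
type:
  Vec Nat 1


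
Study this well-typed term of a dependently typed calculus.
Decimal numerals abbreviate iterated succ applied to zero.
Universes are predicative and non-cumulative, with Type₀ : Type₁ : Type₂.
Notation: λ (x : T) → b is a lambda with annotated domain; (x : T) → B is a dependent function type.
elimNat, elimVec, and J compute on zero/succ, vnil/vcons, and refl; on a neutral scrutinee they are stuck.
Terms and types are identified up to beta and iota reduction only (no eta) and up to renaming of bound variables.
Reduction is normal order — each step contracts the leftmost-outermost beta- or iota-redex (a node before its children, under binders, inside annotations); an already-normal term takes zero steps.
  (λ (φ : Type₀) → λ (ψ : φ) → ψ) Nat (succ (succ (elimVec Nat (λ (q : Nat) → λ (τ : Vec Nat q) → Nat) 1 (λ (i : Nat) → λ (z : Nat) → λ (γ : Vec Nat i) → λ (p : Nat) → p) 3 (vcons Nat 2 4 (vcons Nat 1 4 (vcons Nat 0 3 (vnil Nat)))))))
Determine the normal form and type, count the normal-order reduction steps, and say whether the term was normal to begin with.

normal form:
  3
inferred type:
  Nat
steps to reach normal form (normal order): 18
term was already normal: no
first redex: a beta-redex


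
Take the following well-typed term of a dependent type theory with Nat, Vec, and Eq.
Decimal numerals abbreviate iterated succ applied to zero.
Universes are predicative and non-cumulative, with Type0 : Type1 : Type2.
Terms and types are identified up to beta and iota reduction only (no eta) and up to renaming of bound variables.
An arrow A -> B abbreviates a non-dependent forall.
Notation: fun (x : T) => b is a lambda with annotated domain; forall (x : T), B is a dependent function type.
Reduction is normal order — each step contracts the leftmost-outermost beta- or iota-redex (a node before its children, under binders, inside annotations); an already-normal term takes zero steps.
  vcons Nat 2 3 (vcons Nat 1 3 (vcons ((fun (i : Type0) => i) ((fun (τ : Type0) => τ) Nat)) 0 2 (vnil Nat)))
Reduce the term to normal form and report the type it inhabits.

resulting normal form:
  vcons Nat 2 3 (vcons Nat 1 3 (vcons Nat 0 2 (vnil Nat)))
type:
  Vec Nat 3


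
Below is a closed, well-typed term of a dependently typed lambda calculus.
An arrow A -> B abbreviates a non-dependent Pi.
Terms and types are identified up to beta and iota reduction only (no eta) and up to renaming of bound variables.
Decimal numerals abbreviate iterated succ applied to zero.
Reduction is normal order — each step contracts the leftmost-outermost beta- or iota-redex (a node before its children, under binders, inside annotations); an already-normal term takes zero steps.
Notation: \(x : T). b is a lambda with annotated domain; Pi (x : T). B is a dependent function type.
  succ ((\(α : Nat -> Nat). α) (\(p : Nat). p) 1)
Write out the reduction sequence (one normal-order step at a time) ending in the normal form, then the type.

normal-order reduction sequence:
  succ ((\(α : Nat -> Nat). α) (\(p : Nat). p) 1)
  ~> succ ((\(α : Nat). α) 1)
  ~> 2
the term's type:
  Nat


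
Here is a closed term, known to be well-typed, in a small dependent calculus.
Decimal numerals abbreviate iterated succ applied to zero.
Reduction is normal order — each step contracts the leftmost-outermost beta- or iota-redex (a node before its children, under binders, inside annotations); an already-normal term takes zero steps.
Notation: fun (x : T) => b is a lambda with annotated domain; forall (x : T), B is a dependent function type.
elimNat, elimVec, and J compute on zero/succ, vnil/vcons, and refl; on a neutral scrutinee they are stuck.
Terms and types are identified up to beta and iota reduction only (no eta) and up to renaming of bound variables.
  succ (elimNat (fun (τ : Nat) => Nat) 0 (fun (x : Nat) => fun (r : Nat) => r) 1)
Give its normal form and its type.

reduced normal form:
  1
inferred type:
  Nat
observation: 4 normal-order steps normalize the term, beginning with an elimNat iota-redex.


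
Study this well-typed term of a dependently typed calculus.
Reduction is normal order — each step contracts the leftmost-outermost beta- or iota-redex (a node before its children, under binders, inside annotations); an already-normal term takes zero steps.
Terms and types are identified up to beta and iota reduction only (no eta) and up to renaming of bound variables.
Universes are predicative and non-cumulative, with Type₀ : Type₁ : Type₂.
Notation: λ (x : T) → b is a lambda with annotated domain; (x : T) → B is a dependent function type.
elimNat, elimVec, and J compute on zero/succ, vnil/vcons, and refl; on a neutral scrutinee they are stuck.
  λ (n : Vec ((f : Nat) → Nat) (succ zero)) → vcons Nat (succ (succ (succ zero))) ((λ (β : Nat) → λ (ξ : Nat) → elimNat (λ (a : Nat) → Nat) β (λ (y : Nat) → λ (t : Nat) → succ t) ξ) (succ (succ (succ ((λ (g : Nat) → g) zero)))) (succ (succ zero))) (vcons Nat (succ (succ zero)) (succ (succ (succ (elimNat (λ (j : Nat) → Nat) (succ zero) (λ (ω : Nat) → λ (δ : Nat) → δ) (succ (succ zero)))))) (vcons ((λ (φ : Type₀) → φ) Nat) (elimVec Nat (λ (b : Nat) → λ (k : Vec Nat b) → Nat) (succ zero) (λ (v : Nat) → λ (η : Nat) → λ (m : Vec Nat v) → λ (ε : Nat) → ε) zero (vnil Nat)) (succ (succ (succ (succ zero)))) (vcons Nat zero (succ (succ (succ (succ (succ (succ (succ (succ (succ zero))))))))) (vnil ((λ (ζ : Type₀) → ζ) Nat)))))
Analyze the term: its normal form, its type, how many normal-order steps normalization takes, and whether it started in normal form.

resulting normal form:
  λ (n : Vec ((f : Nat) → Nat) (succ zero)) → vcons Nat (succ (succ (succ zero))) (succ (succ (succ (succ (succ zero))))) (vcons Nat (succ (succ zero)) (succ (succ (succ (succ zero)))) (vcons Nat (succ zero) (succ (succ (succ (succ zero)))) (vcons Nat zero (succ (succ (succ (succ (succ (succ (succ (succ (succ zero))))))))) (vnil Nat))))
inferred type:
  (n : Vec ((f : Nat) → Nat) (succ zero)) → Vec Nat (succ (succ (succ (succ zero))))
reduction steps (normal order): 20
already normal: no
first redex: a beta-redex


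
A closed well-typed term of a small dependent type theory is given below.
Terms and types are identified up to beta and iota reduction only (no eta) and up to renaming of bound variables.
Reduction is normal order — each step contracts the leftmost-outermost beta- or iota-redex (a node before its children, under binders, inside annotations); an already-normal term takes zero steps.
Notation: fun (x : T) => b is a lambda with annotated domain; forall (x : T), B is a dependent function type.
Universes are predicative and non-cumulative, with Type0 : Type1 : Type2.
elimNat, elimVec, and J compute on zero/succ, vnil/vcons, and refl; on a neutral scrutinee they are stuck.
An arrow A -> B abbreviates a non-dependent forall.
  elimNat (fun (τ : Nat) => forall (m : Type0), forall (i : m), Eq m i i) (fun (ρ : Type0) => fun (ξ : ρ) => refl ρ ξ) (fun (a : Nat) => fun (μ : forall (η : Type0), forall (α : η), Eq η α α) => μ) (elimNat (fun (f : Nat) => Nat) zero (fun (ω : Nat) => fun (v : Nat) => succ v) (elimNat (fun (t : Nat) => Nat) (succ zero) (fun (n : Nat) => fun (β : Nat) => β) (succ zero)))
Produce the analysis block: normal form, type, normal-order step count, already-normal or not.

normal form:
  fun (τ : Type0) => fun (m : τ) => refl τ m
the term's type:
  forall (τ : Type0), forall (m : τ), Eq τ m m
normal-order step count: 12
started in normal form: no
first contracted redex: an elimNat iota-redex


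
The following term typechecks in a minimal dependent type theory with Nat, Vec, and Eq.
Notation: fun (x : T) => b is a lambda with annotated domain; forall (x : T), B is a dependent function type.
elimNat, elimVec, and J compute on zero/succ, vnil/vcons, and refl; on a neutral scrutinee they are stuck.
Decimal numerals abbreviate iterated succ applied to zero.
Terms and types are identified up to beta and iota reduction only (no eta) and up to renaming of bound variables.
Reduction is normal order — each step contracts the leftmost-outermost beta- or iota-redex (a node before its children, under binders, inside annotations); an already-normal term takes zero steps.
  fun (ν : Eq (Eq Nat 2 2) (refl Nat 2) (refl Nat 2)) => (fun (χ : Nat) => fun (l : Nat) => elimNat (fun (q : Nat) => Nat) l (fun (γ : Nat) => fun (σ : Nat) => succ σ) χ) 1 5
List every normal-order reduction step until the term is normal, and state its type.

normal-order reduction:
  fun (ν : Eq (Eq Nat 2 2) (refl Nat 2) (refl Nat 2)) => (fun (χ : Nat) => fun (l : Nat) => elimNat (fun (q : Nat) => Nat) l (fun (γ : Nat) => fun (σ : Nat) => succ σ) χ) 1 5
  ~> fun (ν : Eq (Eq Nat 2 2) (refl Nat 2) (refl Nat 2)) => (fun (χ : Nat) => elimNat (fun (l : Nat) => Nat) χ (fun (q : Nat) => fun (γ : Nat) => succ γ) 1) 5
  ~> fun (ν : Eq (Eq Nat 2 2) (refl Nat 2) (refl Nat 2)) => elimNat (fun (χ : Nat) => Nat) 5 (fun (l : Nat) => fun (q : Nat) => succ q) 1
  ~> fun (ν : Eq (Eq Nat 2 2) (refl Nat 2) (refl Nat 2)) => (fun (χ : Nat) => fun (l : Nat) => succ l) 0 (elimNat (fun (q : Nat) => Nat) 5 (fun (γ : Nat) => fun (σ : Nat) => succ σ) 0)
  ~> fun (ν : Eq (Eq Nat 2 2) (refl Nat 2) (refl Nat 2)) => (fun (χ : Nat) => succ χ) (elimNat (fun (l : Nat) => Nat) 5 (fun (q : Nat) => fun (γ : Nat) => succ γ) 0)
  ~> fun (ν : Eq (Eq Nat 2 2) (refl Nat 2) (refl Nat 2)) => succ (elimNat (fun (χ : Nat) => Nat) 5 (fun (l : Nat) => fun (q : Nat) => succ q) 0)
  ~> fun (ν : Eq (Eq Nat 2 2) (refl Nat 2) (refl Nat 2)) => 6
type:
  forall (ν : Eq (Eq Nat 2 2) (refl Nat 2) (refl Nat 2)), Nat


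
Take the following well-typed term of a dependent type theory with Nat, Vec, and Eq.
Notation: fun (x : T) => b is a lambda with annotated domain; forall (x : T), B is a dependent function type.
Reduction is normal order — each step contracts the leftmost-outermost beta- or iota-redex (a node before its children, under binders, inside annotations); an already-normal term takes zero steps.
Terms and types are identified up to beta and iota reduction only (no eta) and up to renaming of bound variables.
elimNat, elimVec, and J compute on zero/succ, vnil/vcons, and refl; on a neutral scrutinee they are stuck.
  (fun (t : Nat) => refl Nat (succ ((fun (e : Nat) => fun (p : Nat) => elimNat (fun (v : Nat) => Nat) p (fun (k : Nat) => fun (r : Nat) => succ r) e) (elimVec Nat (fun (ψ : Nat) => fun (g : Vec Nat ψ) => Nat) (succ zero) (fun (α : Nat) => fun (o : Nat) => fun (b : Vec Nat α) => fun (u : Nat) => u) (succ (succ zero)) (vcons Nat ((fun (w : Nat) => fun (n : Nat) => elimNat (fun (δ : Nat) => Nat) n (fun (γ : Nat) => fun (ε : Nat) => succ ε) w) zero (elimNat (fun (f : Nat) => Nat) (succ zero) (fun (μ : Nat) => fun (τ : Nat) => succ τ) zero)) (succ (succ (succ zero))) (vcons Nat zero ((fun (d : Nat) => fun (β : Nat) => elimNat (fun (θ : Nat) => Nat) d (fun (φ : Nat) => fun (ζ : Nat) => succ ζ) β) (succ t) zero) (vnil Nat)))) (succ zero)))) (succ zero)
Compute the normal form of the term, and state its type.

normal form:
  refl Nat (succ (succ (succ zero)))
type:
  Eq Nat (succ (succ (succ zero))) (succ (succ (succ zero)))
observation: contracting a beta-redex first, the term normalizes in 18 steps.


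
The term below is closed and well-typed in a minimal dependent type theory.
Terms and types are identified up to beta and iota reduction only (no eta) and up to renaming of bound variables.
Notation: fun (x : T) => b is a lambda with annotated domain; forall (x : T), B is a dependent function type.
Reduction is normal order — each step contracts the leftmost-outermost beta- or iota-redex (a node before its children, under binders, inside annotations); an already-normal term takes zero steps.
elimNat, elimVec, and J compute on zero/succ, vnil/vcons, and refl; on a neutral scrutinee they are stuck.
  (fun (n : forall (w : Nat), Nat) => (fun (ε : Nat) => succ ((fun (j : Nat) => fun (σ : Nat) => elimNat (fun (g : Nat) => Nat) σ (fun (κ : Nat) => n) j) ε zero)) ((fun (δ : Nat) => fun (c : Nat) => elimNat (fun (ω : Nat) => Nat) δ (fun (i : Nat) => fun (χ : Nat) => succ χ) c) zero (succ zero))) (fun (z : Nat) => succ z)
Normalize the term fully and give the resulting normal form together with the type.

normal form:
  succ (succ zero)
the term's type:
  Nat
observation: the first redex contracted is a beta-redex; the normal form is reached in 14 normal-order steps.


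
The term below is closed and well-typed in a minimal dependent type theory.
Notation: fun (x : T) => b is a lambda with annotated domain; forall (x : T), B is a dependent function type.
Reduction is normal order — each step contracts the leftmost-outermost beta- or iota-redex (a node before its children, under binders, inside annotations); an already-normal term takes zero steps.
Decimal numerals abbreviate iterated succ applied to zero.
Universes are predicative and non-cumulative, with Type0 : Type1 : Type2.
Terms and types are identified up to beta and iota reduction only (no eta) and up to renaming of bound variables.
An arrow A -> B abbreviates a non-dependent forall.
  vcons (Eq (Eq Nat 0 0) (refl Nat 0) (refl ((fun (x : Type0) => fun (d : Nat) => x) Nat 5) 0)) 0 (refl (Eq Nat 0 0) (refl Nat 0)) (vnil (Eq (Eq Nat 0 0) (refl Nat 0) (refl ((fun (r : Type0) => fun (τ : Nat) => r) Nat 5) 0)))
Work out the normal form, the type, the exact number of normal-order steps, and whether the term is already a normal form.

resulting normal form:
  vcons (Eq (Eq Nat 0 0) (refl Nat 0) (refl Nat 0)) 0 (refl (Eq Nat 0 0) (refl Nat 0)) (vnil (Eq (Eq Nat 0 0) (refl Nat 0) (refl Nat 0)))
type:
  Vec (Eq (Eq Nat 0 0) (refl Nat 0) (refl Nat 0)) 1
normal-order step count: 4
started in normal form: no
first contracted redex: a beta-redex


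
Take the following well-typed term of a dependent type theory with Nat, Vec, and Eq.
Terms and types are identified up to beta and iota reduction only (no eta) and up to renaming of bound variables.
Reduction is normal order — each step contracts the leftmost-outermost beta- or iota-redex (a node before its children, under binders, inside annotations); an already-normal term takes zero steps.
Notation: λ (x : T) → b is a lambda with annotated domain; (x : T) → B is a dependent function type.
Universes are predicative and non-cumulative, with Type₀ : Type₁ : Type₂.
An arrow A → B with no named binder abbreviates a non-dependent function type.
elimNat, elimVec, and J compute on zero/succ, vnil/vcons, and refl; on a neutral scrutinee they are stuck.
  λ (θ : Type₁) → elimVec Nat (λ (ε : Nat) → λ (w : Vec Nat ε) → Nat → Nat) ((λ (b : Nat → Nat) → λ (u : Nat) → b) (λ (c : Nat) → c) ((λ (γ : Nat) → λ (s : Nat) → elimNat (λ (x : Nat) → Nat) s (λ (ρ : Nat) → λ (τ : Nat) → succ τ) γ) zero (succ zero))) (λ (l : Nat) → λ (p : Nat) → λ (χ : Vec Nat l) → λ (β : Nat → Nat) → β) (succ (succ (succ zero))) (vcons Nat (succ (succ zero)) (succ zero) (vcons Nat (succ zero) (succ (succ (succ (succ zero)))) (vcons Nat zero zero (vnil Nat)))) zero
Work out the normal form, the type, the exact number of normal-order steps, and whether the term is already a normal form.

resulting normal form:
  λ (θ : Type₁) → zero
the term's type:
  Type₁ → Nat
reduction steps (normal order): 19
term was already normal: no
first redex: an elimVec iota-redex


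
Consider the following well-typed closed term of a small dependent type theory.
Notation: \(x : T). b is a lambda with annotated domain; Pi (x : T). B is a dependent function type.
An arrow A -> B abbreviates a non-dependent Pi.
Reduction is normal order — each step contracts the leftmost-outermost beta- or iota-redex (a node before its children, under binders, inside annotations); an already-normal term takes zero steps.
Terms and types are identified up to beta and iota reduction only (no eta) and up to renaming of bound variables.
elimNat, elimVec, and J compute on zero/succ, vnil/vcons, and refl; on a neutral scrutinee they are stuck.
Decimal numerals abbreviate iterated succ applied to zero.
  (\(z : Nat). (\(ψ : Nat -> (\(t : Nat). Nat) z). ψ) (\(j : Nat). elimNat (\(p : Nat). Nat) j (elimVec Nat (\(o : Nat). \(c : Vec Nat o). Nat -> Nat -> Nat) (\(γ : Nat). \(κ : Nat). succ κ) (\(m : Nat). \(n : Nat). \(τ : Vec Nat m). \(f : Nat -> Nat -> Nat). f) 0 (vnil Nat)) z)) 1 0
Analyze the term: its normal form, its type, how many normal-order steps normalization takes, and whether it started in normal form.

resulting normal form:
  1
inferred type:
  Nat
reduction steps (normal order): 8
started in normal form: no
first redex: a beta-redex


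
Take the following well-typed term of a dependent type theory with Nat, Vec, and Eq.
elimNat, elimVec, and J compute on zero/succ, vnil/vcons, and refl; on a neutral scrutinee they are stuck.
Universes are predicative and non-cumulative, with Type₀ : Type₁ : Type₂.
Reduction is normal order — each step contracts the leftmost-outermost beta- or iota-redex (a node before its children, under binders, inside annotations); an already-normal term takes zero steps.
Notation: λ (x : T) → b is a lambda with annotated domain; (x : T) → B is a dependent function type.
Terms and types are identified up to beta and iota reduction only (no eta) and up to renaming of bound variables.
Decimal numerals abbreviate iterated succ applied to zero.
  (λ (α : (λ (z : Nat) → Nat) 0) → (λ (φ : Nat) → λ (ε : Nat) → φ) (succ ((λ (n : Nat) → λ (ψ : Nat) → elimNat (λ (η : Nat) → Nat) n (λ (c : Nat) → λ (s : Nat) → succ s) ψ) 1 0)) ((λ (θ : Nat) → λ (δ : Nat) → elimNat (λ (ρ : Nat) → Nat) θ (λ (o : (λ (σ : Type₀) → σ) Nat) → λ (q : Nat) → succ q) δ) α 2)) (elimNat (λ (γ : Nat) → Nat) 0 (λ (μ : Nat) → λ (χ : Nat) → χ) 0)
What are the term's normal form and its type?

resulting normal form:
  2
inferred type:
  Nat


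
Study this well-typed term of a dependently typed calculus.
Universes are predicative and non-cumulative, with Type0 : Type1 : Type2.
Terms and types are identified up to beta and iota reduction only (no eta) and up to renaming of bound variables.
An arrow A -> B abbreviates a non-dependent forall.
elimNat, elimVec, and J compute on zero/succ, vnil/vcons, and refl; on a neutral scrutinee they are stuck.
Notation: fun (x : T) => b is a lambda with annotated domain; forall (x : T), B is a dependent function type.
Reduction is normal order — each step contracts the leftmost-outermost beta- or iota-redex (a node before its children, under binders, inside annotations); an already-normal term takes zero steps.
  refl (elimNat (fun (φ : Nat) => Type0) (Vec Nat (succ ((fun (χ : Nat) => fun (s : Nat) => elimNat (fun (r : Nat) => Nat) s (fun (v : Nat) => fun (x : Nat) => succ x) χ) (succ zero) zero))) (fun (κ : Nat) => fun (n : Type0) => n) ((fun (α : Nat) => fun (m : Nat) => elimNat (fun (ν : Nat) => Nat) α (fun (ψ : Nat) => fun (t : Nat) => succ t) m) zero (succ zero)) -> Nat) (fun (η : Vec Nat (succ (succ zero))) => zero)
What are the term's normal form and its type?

reduced normal form:
  refl (Vec Nat (succ (succ zero)) -> Nat) (fun (φ : Vec Nat (succ (succ zero))) => zero)
type:
  Eq (Vec Nat (succ (succ zero)) -> Nat) (fun (φ : Vec Nat (succ (succ zero))) => zero) (fun (χ : Vec Nat (succ (succ zero))) => zero)
observation: the leftmost-outermost redex is a beta-redex, and normalization takes 16 steps.


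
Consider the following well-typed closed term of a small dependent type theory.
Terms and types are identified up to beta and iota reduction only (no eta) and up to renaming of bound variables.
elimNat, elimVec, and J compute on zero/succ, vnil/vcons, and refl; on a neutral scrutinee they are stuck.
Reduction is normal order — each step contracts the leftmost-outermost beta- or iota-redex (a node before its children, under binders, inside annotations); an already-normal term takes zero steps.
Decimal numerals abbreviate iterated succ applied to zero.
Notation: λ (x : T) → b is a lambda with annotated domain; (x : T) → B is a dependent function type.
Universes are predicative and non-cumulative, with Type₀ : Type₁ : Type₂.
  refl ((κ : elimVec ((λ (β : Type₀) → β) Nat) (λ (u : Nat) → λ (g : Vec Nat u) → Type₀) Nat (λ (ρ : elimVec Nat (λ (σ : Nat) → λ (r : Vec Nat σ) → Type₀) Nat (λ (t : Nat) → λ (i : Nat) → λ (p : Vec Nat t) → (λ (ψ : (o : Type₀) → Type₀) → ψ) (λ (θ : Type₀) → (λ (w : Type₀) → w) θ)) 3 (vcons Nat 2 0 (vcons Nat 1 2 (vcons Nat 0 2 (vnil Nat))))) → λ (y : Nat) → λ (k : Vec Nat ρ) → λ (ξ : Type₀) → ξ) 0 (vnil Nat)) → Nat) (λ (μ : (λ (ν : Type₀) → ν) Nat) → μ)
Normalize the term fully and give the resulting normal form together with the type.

normal form:
  refl ((κ : Nat) → Nat) (λ (β : Nat) → β)
inferred type:
  Eq ((κ : Nat) → Nat) (λ (β : Nat) → β) (λ (u : Nat) → u)
observation: reduction starts at an elimVec iota-redex, and 2 normal-order steps reach the normal form.


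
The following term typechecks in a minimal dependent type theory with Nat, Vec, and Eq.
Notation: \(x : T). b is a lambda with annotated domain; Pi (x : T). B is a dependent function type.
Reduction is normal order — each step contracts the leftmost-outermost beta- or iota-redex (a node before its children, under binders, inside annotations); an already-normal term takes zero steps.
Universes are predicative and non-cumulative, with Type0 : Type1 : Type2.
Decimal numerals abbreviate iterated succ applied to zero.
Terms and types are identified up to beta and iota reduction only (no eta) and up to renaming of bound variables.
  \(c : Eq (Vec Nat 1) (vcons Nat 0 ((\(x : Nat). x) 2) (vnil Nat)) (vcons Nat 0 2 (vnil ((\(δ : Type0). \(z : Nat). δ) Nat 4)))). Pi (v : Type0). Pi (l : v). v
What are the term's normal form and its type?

resulting normal form:
  \(c : Eq (Vec Nat 1) (vcons Nat 0 2 (vnil Nat)) (vcons Nat 0 2 (vnil Nat))). Pi (x : Type0). Pi (δ : x). x
type:
  Pi (c : Eq (Vec Nat 1) (vcons Nat 0 2 (vnil Nat)) (vcons Nat 0 2 (vnil Nat))). Type1
observation: 3 normal-order steps normalize the term, beginning with a beta-redex.


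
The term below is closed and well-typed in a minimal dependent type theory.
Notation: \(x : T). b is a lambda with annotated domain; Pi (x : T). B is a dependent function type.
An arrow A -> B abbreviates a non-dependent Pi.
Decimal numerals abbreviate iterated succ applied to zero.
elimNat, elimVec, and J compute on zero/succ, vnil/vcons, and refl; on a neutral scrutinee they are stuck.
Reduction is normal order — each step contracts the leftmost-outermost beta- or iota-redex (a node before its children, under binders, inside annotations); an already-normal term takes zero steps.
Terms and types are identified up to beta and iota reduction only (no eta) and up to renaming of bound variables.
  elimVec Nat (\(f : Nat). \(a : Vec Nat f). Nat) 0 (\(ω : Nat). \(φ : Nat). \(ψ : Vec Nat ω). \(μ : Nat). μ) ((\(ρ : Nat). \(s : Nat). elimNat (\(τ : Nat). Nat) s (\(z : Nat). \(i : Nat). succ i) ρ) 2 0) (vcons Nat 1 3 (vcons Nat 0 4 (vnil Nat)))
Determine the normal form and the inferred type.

normal form:
  0
type:
  Nat
observation: 11 normal-order steps normalize the term, beginning with an elimVec iota-redex.


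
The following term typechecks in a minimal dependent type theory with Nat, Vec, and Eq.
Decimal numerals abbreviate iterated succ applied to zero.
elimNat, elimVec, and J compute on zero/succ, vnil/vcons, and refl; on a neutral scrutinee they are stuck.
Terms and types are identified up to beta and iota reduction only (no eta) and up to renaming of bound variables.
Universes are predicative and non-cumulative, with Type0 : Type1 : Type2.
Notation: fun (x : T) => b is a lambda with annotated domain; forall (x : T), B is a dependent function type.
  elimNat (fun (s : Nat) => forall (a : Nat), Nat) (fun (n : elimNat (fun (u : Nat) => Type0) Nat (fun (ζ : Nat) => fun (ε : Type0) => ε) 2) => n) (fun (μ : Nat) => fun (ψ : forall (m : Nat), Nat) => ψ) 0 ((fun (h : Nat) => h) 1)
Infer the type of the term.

the term's type:
  Nat


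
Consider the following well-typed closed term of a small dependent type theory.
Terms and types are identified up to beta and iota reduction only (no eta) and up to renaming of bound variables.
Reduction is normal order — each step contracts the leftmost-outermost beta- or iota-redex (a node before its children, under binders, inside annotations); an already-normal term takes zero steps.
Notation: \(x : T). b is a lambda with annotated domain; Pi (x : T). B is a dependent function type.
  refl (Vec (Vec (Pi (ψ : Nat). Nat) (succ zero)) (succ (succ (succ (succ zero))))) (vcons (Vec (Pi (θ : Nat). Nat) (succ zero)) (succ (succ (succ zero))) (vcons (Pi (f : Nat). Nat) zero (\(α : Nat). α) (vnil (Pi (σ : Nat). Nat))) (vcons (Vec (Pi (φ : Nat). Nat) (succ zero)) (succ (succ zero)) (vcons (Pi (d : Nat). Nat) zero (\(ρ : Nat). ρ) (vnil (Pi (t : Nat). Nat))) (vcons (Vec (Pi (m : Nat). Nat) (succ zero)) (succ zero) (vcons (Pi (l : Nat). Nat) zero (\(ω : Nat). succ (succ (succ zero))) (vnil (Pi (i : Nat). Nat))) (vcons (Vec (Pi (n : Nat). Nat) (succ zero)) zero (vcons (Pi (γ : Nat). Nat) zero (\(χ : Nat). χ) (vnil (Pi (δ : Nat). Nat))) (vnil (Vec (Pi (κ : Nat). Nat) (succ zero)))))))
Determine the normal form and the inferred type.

normal form:
  refl (Vec (Vec (Pi (ψ : Nat). Nat) (succ zero)) (succ (succ (succ (succ zero))))) (vcons (Vec (Pi (θ : Nat). Nat) (succ zero)) (succ (succ (succ zero))) (vcons (Pi (f : Nat). Nat) zero (\(α : Nat). α) (vnil (Pi (σ : Nat). Nat))) (vcons (Vec (Pi (φ : Nat). Nat) (succ zero)) (succ (succ zero)) (vcons (Pi (d : Nat). Nat) zero (\(ρ : Nat). ρ) (vnil (Pi (t : Nat). Nat))) (vcons (Vec (Pi (m : Nat). Nat) (succ zero)) (succ zero) (vcons (Pi (l : Nat). Nat) zero (\(ω : Nat). succ (succ (succ zero))) (vnil (Pi (i : Nat). Nat))) (vcons (Vec (Pi (n : Nat). Nat) (succ zero)) zero (vcons (Pi (γ : Nat). Nat) zero (\(χ : Nat). χ) (vnil (Pi (δ : Nat). Nat))) (vnil (Vec (Pi (κ : Nat). Nat) (succ zero)))))))
type:
  Eq (Vec (Vec (Pi (ψ : Nat). Nat) (succ zero)) (succ (succ (succ (succ zero))))) (vcons (Vec (Pi (θ : Nat). Nat) (succ zero)) (succ (succ (succ zero))) (vcons (Pi (f : Nat). Nat) zero (\(α : Nat). α) (vnil (Pi (σ : Nat). Nat))) (vcons (Vec (Pi (φ : Nat). Nat) (succ zero)) (succ (succ zero)) (vcons (Pi (d : Nat). Nat) zero (\(ρ : Nat). ρ) (vnil (Pi (t : Nat). Nat))) (vcons (Vec (Pi (m : Nat). Nat) (succ zero)) (succ zero) (vcons (Pi (l : Nat). Nat) zero (\(ω : Nat). succ (succ (succ zero))) (vnil (Pi (i : Nat). Nat))) (vcons (Vec (Pi (n : Nat). Nat) (succ zero)) zero (vcons (Pi (γ : Nat). Nat) zero (\(χ : Nat). χ) (vnil (Pi (δ : Nat). Nat))) (vnil (Vec (Pi (κ : Nat). Nat) (succ zero))))))) (vcons (Vec (Pi (x : Nat). Nat) (succ zero)) (succ (succ (succ zero))) (vcons (Pi (μ : Nat). Nat) zero (\(z : Nat). z) (vnil (Pi (ξ : Nat). Nat))) (vcons (Vec (Pi (g : Nat). Nat) (succ zero)) (succ (succ zero)) (vcons (Pi (c : Nat). Nat) zero (\(q : Nat). q) (vnil (Pi (ζ : Nat). Nat))) (vcons (Vec (Pi (β : Nat). Nat) (succ zero)) (succ zero) (vcons (Pi (y : Nat). Nat) zero (\(b : Nat). succ (succ (succ zero))) (vnil (Pi (s : Nat). Nat))) (vcons (Vec (Pi (η : Nat). Nat) (succ zero)) zero (vcons (Pi (k : Nat). Nat) zero (\(u : Nat). u) (vnil (Pi (r : Nat). Nat))) (vnil (Vec (Pi (j : Nat). Nat) (succ zero)))))))


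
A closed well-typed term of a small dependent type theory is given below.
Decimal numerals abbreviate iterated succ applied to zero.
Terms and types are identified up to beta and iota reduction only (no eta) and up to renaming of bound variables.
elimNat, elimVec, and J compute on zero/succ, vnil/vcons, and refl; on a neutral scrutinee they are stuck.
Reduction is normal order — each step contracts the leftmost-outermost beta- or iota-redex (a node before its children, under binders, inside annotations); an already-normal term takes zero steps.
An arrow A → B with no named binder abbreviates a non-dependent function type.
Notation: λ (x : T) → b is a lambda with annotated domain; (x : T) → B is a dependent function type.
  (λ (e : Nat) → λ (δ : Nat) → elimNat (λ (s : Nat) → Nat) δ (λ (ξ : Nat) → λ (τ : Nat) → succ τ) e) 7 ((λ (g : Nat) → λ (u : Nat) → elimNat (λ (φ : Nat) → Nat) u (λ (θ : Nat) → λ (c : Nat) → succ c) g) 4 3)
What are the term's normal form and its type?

resulting normal form:
  14
inferred type:
  Nat
observation: 39 normal-order steps normalize the term, beginning with a beta-redex.


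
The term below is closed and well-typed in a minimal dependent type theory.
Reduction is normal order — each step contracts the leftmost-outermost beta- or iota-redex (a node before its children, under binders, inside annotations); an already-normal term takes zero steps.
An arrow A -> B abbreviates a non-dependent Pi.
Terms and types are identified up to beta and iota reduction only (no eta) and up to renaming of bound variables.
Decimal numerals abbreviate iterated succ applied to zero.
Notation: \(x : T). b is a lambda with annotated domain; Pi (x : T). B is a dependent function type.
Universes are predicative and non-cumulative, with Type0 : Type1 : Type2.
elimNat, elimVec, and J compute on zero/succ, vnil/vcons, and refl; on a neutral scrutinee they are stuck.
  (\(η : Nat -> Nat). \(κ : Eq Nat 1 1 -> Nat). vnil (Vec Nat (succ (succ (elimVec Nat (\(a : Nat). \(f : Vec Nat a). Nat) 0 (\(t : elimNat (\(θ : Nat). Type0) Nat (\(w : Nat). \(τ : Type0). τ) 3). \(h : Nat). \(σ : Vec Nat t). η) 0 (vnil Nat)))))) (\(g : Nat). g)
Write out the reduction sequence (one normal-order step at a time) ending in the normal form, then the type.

normal-order reduction sequence:
  (\(η : Nat -> Nat). \(κ : Eq Nat 1 1 -> Nat). vnil (Vec Nat (succ (succ (elimVec Nat (\(a : Nat). \(f : Vec Nat a). Nat) 0 (\(t : elimNat (\(θ : Nat). Type0) Nat (\(w : Nat). \(τ : Type0). τ) 3). \(h : Nat). \(σ : Vec Nat t). η) 0 (vnil Nat)))))) (\(g : Nat). g)
  ~> \(η : Eq Nat 1 1 -> Nat). vnil (Vec Nat (succ (succ (elimVec Nat (\(κ : Nat). \(a : Vec Nat κ). Nat) 0 (\(f : elimNat (\(t : Nat). Type0) Nat (\(θ : Nat). \(w : Type0). w) 3). \(τ : Nat). \(h : Vec Nat f). \(σ : Nat). σ) 0 (vnil Nat)))))
  ~> \(η : Eq Nat 1 1 -> Nat). vnil (Vec Nat 2)
type:
  (Eq Nat 1 1 -> Nat) -> Vec (Vec Nat 2) 0


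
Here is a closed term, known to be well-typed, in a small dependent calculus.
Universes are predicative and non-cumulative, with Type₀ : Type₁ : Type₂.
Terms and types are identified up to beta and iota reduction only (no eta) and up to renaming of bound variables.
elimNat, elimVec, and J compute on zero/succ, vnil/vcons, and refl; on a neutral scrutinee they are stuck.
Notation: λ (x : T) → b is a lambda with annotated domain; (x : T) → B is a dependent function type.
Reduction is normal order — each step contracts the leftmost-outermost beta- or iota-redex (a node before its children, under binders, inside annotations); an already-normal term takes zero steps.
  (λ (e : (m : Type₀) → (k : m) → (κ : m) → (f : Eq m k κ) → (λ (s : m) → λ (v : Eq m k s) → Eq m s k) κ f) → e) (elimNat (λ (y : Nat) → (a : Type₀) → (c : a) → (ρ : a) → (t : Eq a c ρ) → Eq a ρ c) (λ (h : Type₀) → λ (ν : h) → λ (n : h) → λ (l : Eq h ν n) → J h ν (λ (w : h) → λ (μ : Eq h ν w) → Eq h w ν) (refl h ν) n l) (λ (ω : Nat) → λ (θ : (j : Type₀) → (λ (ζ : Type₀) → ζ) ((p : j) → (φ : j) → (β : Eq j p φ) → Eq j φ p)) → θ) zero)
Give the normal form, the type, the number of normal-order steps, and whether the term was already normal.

resulting normal form:
  λ (e : Type₀) → λ (m : e) → λ (k : e) → λ (κ : Eq e m k) → J e m (λ (f : e) → λ (s : Eq e m f) → Eq e f m) (refl e m) k κ
the term's type:
  (e : Type₀) → (m : e) → (k : e) → (κ : Eq e m k) → Eq e k m
normal-order step count: 2
started in normal form: no
first redex: a beta-redex


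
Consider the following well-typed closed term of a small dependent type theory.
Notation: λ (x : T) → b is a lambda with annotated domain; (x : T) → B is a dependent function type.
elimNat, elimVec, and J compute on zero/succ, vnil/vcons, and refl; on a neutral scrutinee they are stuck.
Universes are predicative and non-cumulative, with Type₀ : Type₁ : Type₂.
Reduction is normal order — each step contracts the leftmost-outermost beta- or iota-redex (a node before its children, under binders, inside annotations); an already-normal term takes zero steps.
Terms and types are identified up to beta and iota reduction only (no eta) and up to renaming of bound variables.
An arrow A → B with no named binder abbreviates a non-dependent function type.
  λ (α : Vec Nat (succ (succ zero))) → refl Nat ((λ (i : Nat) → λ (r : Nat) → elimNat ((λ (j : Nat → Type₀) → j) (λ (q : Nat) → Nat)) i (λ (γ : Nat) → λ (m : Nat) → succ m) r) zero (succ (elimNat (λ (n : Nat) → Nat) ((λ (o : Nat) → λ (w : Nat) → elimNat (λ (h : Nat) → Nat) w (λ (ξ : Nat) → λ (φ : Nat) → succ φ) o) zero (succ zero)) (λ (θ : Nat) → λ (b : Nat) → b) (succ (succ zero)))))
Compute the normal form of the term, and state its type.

normal form:
  λ (α : Vec Nat (succ (succ zero))) → refl Nat (succ (succ zero))
the term's type:
  Vec Nat (succ (succ zero)) → Eq Nat (succ (succ zero)) (succ (succ zero))
observation: the first redex contracted is a beta-redex; the normal form is reached in 20 normal-order steps.


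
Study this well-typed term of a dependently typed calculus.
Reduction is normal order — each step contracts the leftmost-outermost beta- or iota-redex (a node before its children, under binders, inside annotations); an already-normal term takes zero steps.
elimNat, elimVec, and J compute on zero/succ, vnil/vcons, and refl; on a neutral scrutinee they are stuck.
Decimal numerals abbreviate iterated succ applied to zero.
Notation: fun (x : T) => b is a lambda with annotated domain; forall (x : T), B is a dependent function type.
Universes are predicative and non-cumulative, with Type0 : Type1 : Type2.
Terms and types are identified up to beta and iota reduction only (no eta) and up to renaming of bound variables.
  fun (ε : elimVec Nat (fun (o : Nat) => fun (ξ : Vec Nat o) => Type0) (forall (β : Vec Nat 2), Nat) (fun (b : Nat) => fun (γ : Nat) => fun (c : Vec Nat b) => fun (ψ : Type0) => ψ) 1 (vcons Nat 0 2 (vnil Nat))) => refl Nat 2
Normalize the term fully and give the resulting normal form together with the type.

reduced normal form:
  fun (ε : forall (o : Vec Nat 2), Nat) => refl Nat 2
inferred type:
  forall (ε : forall (o : Vec Nat 2), Nat), Eq Nat 2 2


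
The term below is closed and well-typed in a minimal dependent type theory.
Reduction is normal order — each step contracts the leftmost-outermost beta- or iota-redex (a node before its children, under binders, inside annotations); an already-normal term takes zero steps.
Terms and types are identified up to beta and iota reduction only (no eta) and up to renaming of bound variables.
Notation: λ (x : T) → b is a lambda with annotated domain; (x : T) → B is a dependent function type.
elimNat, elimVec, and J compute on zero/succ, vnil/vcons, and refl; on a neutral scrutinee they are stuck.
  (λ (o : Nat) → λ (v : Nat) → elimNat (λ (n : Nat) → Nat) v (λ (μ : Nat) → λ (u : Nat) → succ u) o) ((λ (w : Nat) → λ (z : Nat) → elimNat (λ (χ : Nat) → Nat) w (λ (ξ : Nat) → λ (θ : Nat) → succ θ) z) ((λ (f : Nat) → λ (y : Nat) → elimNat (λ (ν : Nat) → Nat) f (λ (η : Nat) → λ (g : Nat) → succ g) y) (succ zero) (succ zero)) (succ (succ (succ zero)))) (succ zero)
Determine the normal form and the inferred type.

resulting normal form:
  succ (succ (succ (succ (succ (succ zero)))))
the term's type:
  Nat
observation: normalization takes exactly 36 steps under the normal-order strategy.


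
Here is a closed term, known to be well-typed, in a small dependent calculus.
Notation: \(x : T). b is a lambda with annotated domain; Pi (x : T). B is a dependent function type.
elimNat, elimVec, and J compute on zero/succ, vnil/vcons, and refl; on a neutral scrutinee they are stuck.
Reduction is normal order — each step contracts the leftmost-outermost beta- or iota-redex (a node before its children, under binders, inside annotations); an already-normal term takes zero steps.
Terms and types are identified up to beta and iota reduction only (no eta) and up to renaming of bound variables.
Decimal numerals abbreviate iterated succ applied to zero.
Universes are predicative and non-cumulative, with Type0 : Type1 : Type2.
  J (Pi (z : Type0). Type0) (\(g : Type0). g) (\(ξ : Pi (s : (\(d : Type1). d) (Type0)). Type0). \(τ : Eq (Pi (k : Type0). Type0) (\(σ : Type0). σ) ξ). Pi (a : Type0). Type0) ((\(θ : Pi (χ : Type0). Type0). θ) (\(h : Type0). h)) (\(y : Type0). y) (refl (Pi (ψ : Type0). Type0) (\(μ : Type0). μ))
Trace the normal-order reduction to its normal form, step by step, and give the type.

reduction (normal order):
  J (Pi (z : Type0). Type0) (\(g : Type0). g) (\(ξ : Pi (s : (\(d : Type1). d) (Type0)). Type0). \(τ : Eq (Pi (k : Type0). Type0) (\(σ : Type0). σ) ξ). Pi (a : Type0). Type0) ((\(θ : Pi (χ : Type0). Type0). θ) (\(h : Type0). h)) (\(y : Type0). y) (refl (Pi (ψ : Type0). Type0) (\(μ : Type0). μ))
  ~> (\(z : Pi (g : Type0). Type0). z) (\(ξ : Type0). ξ)
  ~> \(z : Type0). z
the term's type:
  Pi (z : Type0). Type0
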